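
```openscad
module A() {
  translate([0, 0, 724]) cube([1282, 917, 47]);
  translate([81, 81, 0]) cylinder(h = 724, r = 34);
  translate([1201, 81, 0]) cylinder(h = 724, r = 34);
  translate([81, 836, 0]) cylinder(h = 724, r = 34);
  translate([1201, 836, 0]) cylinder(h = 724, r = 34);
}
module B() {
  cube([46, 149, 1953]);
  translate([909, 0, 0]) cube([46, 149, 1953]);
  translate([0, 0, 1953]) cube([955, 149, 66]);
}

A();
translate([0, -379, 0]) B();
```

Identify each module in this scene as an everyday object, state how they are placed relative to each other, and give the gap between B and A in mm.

A is a table. B is a door frame. The door frame is on the floor beside the table on its −y side. The gap between the door frame and the table is 230 mm.

The door frame's nearest face is 230 mm from the table's −y face.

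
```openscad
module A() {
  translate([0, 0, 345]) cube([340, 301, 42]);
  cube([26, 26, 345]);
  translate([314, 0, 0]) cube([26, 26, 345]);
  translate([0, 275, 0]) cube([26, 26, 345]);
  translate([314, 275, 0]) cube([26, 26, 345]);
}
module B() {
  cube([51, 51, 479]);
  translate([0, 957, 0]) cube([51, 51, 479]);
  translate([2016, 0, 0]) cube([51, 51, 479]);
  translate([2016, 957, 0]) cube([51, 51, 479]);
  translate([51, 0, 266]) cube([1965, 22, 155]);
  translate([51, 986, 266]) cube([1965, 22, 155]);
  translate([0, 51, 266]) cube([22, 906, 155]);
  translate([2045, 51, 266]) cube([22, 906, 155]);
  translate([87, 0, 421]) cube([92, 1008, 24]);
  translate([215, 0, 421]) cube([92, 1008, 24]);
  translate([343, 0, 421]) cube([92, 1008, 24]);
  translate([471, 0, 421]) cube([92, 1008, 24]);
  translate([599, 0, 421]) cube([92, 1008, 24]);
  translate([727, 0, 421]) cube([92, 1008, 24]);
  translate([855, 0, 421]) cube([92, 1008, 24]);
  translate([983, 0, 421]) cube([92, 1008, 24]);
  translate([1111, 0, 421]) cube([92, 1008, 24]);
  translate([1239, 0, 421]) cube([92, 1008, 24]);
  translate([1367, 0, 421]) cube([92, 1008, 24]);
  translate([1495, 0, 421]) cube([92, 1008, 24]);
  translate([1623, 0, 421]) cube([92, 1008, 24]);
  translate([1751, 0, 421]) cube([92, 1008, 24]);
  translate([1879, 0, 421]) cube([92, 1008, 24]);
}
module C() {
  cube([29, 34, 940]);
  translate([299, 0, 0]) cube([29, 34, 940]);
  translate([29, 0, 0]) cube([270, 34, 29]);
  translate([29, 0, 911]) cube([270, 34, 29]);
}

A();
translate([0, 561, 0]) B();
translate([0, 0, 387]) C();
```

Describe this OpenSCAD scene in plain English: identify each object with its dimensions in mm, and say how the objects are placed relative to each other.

A is a four-legged stool. The seat is 340×301 mm, 42 mm thick, top at z = 387 mm. It stands on four square legs, each 26×26 mm in cross-section, from z = 0 to the seat underside, each flush with a corner of the seat.

B is a bed frame 2067 mm long (x) by 1008 mm wide (y). Four 51×51 mm corner posts, 479 mm tall, at the corners of the footprint. Four rails of 22 mm thickness and 155 mm height run between adjacent posts with their undersides at z = 266 mm, their outer faces flush with the outside of the frame (the two x-running rails run between the posts' inner faces; the two y-running rails run between the posts' inner faces). 15 slats, each 92 mm wide (x) and 24 mm thick, lie across the top of the two x-running rails, running the full 1008 mm width of the frame in y; the slats are evenly spaced along x between the inner faces of the end posts with equal gaps (rounded down to the nearest mm) at the −x end and between each pair — any rounding remainder accumulates at the +x end.

C is a rectangular picture frame lying in the x–z plane (depth along y). The opening is 270 mm wide (x) by 882 mm tall (z), surrounded by a border 29 mm wide on all four sides. The frame is 34 mm deep and is made of two full-height vertical stiles with two horizontal rails fitted between them.

The bed frame is on the floor beside the stool on its +y side. The picture frame is on top of the stool.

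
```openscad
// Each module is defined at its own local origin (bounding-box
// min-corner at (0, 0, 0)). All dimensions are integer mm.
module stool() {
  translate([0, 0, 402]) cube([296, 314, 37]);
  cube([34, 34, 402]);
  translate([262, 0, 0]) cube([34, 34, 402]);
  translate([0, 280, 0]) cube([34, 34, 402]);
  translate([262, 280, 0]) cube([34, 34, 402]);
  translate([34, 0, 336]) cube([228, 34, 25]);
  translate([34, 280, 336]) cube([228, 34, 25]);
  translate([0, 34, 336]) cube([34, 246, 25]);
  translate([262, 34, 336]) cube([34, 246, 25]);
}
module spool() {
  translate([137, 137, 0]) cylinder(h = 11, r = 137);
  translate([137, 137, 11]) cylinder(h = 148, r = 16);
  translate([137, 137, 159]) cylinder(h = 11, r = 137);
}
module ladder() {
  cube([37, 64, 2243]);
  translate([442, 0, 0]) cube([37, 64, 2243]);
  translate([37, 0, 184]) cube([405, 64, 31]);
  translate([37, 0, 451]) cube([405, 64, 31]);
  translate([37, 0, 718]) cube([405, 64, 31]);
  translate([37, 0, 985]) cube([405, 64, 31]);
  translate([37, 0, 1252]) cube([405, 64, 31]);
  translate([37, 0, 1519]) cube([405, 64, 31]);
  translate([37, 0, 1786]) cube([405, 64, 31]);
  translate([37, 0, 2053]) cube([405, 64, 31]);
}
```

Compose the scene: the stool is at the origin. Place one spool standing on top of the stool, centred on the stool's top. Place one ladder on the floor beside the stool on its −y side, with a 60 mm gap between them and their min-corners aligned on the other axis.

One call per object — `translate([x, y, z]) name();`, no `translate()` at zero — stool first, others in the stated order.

stool();
translate([11, 20, 439]) spool();
translate([0, -124, 0]) ladder();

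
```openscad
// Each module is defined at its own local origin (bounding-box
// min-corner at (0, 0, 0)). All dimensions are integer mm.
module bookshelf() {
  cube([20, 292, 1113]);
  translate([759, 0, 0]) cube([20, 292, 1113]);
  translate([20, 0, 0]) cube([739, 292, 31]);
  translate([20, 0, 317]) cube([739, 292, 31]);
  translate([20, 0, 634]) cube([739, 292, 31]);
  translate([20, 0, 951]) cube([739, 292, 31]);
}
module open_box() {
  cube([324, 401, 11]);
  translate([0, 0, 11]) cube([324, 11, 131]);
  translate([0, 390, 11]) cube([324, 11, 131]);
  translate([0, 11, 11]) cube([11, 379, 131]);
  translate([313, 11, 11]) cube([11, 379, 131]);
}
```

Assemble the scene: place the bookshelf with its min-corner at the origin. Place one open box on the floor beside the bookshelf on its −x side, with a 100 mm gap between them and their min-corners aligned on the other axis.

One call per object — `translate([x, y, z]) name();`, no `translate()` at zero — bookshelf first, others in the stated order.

bookshelf();
translate([-424, 0, 0]) open_box();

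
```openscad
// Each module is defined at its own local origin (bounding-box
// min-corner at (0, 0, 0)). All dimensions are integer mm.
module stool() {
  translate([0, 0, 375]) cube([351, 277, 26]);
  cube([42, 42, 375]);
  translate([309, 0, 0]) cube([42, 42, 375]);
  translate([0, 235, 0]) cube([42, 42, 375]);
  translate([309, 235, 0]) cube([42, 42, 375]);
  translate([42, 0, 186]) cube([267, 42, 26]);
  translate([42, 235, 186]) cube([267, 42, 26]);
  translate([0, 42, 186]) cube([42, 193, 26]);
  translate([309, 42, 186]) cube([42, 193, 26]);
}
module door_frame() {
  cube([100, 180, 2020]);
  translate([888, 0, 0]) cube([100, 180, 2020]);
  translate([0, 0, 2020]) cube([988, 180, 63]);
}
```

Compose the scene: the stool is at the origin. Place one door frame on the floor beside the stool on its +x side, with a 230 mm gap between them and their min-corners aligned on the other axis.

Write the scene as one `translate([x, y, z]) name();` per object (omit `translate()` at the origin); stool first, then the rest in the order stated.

stool();
translate([581, 0, 0]) door_frame();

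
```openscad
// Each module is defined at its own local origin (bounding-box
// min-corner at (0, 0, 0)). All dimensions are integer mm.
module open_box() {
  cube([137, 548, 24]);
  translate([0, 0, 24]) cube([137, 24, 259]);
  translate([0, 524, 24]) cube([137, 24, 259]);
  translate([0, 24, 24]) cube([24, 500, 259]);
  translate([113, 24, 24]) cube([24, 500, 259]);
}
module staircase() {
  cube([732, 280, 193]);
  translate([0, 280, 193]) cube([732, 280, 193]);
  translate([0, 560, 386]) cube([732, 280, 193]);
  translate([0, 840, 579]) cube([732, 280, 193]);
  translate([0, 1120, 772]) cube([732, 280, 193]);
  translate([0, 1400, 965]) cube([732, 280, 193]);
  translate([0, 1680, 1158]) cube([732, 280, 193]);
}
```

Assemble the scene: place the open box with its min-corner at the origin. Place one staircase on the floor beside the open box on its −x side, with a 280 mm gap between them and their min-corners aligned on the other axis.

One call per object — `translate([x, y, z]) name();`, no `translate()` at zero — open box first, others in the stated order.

open_box();
translate([-1012, 0, 0]) staircase();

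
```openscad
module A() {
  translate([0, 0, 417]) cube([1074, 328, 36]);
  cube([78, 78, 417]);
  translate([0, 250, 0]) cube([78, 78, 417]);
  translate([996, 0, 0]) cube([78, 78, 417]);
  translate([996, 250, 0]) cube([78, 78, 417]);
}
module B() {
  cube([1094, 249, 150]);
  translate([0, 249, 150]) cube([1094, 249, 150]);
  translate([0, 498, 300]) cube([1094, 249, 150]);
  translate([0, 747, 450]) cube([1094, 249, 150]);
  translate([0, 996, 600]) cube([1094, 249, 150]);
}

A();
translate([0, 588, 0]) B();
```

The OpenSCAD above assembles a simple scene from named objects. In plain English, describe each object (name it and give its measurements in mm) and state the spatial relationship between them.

A is a long wooden bench with a 1074 mm (x) × 328 mm (y) seat, 36 mm thick, its top surface 453 mm above the floor. Four 78 mm square legs at the seat corners, flush with the edges, run from z = 0 to the seat underside.

B is a run of 5 identical solid stair steps. Each tread is 1094×249 mm and each step block is 150 mm high. Step 1 rests on the floor; step k is offset from step 1 by (k−1)×249 mm in y and (k−1)×150 mm in z.

The staircase is on the floor beside the bench on its +y side.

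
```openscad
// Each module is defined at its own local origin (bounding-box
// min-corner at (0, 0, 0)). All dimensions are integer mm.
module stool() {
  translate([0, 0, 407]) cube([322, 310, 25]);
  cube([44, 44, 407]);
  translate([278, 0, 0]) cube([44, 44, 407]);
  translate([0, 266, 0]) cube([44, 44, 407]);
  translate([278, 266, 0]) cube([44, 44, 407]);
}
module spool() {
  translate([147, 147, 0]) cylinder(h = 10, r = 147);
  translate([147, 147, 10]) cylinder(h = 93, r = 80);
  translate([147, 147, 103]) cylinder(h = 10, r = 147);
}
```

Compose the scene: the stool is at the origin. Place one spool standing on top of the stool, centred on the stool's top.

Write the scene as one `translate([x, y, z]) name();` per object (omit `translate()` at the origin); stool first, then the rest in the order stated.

stool();
translate([14, 8, 432]) spool();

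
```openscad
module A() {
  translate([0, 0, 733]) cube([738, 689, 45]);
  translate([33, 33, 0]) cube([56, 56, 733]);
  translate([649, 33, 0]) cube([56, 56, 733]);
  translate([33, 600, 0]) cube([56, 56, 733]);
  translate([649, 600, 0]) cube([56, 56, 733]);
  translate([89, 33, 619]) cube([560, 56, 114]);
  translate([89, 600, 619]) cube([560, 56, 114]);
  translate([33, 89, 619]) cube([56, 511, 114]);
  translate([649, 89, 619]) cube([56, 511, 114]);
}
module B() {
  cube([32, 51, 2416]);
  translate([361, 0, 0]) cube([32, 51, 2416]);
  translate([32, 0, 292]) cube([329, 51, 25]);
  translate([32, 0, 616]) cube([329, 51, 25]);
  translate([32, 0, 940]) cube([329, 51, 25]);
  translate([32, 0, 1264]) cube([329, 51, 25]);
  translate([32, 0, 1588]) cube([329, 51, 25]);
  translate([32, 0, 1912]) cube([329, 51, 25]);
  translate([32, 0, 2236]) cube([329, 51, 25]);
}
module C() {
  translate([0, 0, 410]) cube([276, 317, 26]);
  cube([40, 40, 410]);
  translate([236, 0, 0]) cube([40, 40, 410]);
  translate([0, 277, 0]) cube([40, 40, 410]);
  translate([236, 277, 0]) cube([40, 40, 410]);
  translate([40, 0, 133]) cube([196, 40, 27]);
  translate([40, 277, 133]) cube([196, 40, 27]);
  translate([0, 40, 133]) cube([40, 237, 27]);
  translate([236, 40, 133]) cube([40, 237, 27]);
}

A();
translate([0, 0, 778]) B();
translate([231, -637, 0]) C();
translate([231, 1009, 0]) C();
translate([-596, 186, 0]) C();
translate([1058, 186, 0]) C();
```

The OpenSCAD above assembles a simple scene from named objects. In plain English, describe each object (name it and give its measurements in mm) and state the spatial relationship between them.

A is a rectangular dining table. The top is 738×689×45 mm with its upper surface at z = 778 mm. It stands on four 56×56 mm square legs, each inset 33 mm from the nearest pair of top edges, running from the floor to the underside of the top. Four apron rails, 56 mm thick and 114 mm tall, run between adjacent legs with their top edges flush with the underside of the top and their outer faces flush with the legs' outer faces.

B is a wooden ladder with two side rails of 32×51 mm section and 2416 mm height, set 393 mm apart overall. Between them run 7 rectangular rungs (51 mm deep, 25 mm thick), front faces flush with the rails' −y face. The bottom of the first rung is 292 mm above the floor and each subsequent rung is 324 mm higher than the one below.

C is a simple wooden stool: a rectangular seat 276 mm (x) by 317 mm (y), 26 mm thick, top face at z = 436 mm, on four square legs, each 40×40 mm in cross-section. The legs rest on z = 0, each flush with a corner of the seat. Four stretchers, 40 mm wide and 27 mm tall, connect adjacent legs with their undersides at z = 133 mm, each running between the inner faces of the legs it joins and aligned with the legs' outer faces on the other axis.

The ladder is on top of the table. Four stools sit around the table at the −y, +y, −x, +x sides.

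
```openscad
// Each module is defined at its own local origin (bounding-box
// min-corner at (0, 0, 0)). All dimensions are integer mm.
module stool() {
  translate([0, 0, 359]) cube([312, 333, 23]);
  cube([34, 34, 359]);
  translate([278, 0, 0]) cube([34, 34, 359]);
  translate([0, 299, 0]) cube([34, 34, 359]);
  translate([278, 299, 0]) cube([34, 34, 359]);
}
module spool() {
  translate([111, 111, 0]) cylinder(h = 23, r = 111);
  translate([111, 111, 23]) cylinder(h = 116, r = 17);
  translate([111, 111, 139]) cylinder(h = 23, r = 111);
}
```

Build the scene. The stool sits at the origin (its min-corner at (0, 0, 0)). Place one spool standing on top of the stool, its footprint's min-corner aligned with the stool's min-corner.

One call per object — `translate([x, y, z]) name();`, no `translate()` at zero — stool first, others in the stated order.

stool();
translate([0, 0, 382]) spool();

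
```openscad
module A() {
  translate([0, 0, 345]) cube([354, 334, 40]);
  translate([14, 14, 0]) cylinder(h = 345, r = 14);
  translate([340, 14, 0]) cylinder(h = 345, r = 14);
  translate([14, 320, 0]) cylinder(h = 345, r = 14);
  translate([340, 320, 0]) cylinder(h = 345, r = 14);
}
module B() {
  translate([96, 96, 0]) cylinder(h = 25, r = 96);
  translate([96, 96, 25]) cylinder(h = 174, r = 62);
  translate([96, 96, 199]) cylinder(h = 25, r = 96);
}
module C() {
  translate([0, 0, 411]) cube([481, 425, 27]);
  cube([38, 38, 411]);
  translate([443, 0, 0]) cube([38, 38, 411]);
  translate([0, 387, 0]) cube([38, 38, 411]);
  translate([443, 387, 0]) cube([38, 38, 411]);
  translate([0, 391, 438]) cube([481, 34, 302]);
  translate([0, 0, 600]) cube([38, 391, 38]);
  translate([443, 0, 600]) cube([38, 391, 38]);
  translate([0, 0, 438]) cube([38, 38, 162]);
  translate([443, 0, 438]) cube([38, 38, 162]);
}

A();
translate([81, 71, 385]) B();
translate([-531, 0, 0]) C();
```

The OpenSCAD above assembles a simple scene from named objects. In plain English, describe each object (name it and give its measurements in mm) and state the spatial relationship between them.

A is a simple wooden stool: a rectangular seat 354 mm (x) by 334 mm (y), 40 mm thick, top face at z = 385 mm, on four round legs, each 28 mm in diameter. The legs rest on z = 0, each leg's axis is inset half a diameter from the nearest pair of seat edges (so the leg's bounding box is flush with the corner).

B is a spool: two coaxial disc flanges of radius 96 mm and thickness 25 mm, joined by a core cylinder of radius 62 mm and height 174 mm. The lower flange rests on z = 0 and the three cylinders share a vertical axis.

C is a chair. The seat is a 481×425×27 mm slab with its top at z = 438 mm, on four 38×38 mm corner legs (flush with the seat edges, standing on z = 0). A flat backrest 34 mm thick, 302 mm tall, spans the full seat width and rises from the seat top along its +y edge, rear face flush with the rear of the seat. Two armrests of 38×38 mm section run along each side from the seat's front edge to the front of the backrest, top faces 200 mm above the seat top and outer faces flush with the seat's x-edges; a 38×38 mm post under the front of each armrest stands on the seat at the front corner.

The spool is on top of the stool, centred. The chair is on the floor beside the stool on its −x side.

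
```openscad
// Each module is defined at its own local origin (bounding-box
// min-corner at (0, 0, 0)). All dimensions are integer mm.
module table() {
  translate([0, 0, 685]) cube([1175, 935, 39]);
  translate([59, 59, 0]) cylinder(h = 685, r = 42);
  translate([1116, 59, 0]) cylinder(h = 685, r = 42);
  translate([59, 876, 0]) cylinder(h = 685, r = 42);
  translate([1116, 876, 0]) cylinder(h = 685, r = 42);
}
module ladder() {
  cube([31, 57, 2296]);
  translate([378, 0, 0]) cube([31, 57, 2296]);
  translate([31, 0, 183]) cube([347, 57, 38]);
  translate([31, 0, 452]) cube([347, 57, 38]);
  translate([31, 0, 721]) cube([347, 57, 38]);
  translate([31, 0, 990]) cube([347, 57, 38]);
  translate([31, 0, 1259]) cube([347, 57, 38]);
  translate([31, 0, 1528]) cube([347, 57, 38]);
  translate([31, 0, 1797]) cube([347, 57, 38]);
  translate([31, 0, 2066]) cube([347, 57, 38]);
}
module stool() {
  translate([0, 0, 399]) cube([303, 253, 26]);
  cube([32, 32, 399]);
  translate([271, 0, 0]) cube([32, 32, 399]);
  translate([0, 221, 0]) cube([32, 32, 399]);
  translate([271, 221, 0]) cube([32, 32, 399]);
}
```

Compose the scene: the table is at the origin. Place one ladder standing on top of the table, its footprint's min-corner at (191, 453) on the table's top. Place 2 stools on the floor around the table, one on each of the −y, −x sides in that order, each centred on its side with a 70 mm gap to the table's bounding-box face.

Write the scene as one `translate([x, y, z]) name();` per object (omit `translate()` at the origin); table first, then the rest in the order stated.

table();
translate([191, 453, 724]) ladder();
translate([436, -323, 0]) stool();
translate([-373, 341, 0]) stool();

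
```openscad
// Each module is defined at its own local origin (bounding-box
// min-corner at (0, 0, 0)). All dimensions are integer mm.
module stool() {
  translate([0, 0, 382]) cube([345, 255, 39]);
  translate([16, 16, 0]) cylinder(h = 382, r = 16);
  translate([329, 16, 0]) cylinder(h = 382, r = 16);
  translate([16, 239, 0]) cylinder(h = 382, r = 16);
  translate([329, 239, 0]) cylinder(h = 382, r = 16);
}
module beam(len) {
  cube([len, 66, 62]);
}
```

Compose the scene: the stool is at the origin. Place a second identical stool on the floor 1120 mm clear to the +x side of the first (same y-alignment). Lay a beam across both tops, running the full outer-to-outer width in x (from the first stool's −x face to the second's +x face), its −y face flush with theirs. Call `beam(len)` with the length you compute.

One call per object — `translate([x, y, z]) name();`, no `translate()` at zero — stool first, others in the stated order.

stool();
translate([1465, 0, 0]) stool();
translate([0, 0, 421]) beam(1810);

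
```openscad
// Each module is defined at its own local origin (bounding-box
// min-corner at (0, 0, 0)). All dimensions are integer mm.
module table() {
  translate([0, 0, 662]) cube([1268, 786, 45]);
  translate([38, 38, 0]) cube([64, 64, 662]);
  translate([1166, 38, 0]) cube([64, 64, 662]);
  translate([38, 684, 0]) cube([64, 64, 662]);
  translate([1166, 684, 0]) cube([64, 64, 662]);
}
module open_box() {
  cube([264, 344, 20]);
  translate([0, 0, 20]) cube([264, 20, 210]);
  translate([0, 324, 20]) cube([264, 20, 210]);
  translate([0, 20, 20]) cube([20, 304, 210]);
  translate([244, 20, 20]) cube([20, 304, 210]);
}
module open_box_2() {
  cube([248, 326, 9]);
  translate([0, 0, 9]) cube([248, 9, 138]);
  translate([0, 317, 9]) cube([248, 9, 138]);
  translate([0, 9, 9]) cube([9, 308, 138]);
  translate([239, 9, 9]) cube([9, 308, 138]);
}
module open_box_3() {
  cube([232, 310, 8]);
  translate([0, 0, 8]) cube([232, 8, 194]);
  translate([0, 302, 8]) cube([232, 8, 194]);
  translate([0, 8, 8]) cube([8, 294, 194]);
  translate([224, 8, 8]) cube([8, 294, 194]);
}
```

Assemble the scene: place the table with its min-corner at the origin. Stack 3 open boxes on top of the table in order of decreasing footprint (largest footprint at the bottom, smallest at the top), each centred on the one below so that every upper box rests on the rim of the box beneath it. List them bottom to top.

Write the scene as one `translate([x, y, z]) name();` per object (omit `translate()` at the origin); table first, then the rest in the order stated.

table();
translate([502, 221, 707]) open_box();
translate([510, 230, 937]) open_box_2();
translate([518, 238, 1084]) open_box_3();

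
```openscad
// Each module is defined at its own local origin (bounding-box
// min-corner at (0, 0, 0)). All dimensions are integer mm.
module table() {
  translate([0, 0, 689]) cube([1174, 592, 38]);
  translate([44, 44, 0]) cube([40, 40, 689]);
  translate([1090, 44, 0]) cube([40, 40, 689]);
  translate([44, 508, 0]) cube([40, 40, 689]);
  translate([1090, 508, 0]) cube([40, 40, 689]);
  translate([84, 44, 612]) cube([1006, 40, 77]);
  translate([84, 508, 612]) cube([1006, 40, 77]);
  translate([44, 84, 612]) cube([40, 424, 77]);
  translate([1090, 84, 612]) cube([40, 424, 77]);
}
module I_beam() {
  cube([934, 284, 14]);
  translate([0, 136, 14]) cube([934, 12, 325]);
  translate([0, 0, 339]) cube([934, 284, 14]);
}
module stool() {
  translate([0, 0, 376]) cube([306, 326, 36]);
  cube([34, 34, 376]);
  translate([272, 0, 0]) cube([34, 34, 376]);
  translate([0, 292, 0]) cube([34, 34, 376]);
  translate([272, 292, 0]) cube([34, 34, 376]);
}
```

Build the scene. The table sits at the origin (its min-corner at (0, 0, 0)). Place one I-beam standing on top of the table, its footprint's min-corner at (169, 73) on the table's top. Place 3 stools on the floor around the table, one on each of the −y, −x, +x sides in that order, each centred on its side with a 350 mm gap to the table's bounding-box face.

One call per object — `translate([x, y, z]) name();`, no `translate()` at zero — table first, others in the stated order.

table();
translate([169, 73, 727]) I_beam();
translate([434, -676, 0]) stool();
translate([-656, 133, 0]) stool();
translate([1524, 133, 0]) stool();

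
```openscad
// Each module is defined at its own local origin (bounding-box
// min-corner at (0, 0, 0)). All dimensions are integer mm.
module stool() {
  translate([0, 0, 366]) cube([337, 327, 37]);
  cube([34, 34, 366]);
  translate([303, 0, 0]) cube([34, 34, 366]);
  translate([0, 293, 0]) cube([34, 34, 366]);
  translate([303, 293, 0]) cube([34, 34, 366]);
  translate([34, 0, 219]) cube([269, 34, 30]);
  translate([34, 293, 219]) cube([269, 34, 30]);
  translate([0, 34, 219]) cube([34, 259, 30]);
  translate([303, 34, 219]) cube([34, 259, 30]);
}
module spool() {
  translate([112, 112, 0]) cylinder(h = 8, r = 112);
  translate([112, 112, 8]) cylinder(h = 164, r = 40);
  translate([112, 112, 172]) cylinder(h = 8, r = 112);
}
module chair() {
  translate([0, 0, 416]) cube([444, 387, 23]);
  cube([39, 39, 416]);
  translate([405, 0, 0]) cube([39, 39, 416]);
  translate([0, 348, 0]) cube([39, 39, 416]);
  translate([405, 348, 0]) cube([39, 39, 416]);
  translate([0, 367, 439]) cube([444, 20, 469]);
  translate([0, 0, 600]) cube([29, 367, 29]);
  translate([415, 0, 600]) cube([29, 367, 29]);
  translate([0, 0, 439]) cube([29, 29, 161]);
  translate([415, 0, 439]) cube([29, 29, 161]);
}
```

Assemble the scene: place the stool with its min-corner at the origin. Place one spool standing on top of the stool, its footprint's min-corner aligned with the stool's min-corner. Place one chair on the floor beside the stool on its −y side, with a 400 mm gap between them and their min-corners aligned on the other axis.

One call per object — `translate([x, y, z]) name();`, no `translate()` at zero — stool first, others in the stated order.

stool();
translate([0, 0, 403]) spool();
translate([0, -787, 0]) chair();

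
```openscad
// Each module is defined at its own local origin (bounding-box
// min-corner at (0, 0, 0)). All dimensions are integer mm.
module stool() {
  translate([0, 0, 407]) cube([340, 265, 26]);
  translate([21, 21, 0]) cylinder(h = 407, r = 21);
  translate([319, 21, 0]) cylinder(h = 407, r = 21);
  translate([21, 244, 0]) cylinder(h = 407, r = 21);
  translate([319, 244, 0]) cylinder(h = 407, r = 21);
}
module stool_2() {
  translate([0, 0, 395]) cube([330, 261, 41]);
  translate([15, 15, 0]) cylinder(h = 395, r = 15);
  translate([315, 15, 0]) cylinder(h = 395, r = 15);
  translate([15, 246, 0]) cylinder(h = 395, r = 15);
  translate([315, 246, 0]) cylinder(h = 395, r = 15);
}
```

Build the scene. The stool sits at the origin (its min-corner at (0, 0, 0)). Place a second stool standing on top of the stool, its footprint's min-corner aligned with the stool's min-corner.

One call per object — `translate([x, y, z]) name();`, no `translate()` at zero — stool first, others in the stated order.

stool();
translate([0, 0, 433]) stool_2();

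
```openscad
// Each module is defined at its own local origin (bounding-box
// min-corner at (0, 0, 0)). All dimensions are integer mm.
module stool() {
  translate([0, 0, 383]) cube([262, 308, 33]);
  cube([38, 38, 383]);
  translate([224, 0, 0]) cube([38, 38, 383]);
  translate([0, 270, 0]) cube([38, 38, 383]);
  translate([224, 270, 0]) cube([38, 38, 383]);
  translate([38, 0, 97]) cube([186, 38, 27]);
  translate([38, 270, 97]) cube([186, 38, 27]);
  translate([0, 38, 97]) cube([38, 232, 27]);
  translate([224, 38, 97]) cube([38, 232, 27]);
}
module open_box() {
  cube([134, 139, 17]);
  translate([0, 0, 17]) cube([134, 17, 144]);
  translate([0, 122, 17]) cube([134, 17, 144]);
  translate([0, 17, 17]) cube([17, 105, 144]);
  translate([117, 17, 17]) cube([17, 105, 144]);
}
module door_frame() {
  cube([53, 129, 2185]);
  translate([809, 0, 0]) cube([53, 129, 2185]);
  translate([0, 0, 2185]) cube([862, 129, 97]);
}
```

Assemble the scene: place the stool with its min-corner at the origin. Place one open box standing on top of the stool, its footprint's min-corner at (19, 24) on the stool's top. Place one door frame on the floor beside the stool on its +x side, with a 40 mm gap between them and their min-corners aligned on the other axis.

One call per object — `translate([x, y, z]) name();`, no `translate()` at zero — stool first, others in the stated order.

stool();
translate([19, 24, 416]) open_box();
translate([302, 0, 0]) door_frame();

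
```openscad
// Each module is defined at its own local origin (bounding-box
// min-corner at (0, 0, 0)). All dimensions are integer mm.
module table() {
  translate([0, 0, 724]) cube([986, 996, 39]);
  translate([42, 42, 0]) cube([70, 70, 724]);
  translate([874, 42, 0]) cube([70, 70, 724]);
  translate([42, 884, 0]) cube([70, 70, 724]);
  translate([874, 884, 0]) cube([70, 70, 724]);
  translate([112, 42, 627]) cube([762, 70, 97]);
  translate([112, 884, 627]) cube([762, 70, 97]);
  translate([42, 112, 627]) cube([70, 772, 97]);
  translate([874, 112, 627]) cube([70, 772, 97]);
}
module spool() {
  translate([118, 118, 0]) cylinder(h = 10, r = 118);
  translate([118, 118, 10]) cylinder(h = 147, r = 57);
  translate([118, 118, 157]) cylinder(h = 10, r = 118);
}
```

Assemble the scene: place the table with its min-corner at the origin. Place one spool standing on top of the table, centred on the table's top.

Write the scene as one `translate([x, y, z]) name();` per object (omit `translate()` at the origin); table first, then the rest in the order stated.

table();
translate([375, 380, 763]) spool();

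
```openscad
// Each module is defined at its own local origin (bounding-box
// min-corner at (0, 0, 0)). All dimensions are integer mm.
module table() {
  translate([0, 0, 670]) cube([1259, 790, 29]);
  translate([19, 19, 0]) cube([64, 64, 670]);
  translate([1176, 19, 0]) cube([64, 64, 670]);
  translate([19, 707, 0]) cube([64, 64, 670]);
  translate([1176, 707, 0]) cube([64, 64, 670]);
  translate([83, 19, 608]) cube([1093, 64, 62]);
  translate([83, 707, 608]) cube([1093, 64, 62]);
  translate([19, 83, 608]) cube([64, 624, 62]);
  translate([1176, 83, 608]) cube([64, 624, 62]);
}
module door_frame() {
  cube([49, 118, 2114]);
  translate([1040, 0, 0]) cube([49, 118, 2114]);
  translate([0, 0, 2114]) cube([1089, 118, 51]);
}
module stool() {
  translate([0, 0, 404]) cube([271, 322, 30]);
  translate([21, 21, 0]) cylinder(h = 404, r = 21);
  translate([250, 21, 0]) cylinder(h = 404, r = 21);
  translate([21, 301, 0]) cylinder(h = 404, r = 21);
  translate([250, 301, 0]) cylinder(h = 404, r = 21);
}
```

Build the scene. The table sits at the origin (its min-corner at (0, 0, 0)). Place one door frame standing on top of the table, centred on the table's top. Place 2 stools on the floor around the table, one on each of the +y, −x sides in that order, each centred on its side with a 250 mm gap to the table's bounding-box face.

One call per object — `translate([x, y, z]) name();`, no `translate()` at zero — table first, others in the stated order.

table();
translate([85, 336, 699]) door_frame();
translate([494, 1040, 0]) stool();
translate([-521, 234, 0]) stool();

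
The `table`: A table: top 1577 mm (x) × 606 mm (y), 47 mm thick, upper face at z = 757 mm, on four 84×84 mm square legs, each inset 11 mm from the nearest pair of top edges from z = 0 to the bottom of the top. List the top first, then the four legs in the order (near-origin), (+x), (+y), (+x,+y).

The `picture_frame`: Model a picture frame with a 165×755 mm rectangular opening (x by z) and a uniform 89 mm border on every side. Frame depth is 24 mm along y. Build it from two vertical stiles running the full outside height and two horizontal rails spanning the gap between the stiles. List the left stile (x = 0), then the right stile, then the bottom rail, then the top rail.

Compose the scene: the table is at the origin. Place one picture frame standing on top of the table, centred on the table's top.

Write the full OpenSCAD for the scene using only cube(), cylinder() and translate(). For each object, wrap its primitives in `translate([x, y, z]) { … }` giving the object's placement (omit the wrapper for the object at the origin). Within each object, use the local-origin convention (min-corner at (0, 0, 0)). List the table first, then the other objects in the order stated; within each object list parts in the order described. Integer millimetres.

translate([0, 0, 710]) cube([1577, 606, 47]);
translate([11, 11, 0]) cube([84, 84, 710]);
translate([1482, 11, 0]) cube([84, 84, 710]);
translate([11, 511, 0]) cube([84, 84, 710]);
translate([1482, 511, 0]) cube([84, 84, 710]);
translate([617, 291, 757]) {
  cube([89, 24, 933]);
  translate([254, 0, 0]) cube([89, 24, 933]);
  translate([89, 0, 0]) cube([165, 24, 89]);
  translate([89, 0, 844]) cube([165, 24, 89]);
}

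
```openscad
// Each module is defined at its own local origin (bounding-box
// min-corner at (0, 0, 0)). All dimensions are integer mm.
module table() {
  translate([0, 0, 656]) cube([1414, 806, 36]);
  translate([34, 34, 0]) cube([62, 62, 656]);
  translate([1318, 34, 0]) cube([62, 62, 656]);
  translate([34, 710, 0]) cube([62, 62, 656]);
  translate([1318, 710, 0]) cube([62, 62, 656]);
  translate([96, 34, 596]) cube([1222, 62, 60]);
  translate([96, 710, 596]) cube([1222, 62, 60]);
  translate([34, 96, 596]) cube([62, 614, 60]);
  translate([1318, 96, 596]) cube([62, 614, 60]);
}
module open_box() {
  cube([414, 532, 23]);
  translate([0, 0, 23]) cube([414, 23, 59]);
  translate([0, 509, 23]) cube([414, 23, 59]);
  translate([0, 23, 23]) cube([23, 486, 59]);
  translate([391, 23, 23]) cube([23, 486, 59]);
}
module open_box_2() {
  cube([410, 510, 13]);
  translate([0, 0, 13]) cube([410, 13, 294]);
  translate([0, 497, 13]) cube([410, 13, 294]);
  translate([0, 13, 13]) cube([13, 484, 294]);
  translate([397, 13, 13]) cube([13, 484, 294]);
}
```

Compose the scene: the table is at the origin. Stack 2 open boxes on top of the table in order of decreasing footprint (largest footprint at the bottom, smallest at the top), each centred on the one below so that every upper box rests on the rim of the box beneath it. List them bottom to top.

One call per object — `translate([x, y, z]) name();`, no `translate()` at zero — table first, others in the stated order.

table();
translate([500, 137, 692]) open_box();
translate([502, 148, 774]) open_box_2();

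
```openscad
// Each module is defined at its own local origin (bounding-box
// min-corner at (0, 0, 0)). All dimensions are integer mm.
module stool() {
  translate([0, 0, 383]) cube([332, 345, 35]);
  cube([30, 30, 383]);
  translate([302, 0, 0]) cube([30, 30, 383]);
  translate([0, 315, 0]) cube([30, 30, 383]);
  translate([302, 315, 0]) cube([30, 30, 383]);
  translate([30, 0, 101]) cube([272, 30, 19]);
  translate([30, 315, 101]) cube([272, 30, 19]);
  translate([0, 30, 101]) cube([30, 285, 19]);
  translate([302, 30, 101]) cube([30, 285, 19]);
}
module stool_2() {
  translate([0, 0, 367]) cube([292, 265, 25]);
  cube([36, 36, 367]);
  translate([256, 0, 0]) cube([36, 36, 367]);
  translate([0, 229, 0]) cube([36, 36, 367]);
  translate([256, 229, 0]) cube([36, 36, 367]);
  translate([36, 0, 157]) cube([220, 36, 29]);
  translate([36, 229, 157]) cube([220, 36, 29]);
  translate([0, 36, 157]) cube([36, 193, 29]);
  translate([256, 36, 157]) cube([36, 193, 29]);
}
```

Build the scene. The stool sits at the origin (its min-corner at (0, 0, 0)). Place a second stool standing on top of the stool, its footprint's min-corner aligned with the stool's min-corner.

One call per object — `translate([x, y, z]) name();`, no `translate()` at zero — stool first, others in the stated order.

stool();
translate([0, 0, 418]) stool_2();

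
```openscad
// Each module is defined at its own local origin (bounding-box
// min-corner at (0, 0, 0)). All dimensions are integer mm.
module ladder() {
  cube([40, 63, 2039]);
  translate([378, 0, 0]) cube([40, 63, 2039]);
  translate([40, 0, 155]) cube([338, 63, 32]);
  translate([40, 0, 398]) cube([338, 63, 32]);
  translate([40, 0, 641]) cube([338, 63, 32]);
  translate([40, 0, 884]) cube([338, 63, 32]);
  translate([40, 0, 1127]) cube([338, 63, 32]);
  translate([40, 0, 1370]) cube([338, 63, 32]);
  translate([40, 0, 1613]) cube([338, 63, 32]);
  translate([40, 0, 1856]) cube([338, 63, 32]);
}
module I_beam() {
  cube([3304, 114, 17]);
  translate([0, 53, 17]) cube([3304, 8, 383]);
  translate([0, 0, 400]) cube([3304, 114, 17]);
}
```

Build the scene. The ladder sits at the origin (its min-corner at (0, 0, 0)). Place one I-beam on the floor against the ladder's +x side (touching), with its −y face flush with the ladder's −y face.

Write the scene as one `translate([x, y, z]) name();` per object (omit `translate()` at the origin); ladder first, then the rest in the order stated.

ladder();
translate([418, 0, 0]) I_beam();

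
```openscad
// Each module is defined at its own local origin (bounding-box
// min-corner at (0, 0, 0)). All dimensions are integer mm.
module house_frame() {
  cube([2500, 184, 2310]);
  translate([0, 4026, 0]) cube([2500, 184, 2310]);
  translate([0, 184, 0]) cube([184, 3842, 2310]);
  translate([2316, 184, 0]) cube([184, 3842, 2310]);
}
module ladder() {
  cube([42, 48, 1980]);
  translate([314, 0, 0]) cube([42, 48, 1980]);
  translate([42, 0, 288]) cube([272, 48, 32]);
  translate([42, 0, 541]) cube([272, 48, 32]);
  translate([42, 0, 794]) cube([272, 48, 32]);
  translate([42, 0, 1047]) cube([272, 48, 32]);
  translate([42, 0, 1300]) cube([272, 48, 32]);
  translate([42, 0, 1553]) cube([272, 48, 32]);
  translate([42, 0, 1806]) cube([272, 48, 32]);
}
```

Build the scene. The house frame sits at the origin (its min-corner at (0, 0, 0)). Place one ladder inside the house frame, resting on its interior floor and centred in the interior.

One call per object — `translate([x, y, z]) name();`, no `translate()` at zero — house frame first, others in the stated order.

house_frame();
translate([1072, 2081, 0]) ladder();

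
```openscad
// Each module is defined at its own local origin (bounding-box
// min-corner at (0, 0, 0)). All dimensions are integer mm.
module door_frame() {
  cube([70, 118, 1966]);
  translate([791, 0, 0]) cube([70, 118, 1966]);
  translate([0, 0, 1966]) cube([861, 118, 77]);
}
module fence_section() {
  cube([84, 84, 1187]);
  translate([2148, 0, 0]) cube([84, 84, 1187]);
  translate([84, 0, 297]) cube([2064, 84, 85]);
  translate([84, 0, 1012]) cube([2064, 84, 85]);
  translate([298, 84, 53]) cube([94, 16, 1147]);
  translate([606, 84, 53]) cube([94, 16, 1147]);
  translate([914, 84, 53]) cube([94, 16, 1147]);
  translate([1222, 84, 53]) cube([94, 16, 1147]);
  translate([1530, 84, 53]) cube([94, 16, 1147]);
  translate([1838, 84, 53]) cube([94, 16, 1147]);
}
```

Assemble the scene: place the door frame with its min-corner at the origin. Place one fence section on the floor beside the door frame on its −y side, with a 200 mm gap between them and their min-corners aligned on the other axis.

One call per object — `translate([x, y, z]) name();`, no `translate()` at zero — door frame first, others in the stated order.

door_frame();
translate([0, -300, 0]) fence_section();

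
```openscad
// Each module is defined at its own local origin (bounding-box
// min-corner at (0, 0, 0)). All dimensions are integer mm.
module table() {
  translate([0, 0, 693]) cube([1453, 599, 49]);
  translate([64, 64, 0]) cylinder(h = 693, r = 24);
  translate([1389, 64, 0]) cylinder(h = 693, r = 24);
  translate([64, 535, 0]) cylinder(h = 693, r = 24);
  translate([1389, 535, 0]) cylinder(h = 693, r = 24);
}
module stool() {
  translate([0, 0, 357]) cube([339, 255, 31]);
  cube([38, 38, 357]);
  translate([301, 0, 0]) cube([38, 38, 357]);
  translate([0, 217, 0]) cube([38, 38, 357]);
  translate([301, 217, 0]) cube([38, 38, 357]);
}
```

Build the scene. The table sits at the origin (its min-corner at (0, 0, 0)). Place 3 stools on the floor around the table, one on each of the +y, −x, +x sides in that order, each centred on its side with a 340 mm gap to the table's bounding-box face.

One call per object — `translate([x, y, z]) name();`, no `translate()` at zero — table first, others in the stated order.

table();
translate([557, 939, 0]) stool();
translate([-679, 172, 0]) stool();
translate([1793, 172, 0]) stool();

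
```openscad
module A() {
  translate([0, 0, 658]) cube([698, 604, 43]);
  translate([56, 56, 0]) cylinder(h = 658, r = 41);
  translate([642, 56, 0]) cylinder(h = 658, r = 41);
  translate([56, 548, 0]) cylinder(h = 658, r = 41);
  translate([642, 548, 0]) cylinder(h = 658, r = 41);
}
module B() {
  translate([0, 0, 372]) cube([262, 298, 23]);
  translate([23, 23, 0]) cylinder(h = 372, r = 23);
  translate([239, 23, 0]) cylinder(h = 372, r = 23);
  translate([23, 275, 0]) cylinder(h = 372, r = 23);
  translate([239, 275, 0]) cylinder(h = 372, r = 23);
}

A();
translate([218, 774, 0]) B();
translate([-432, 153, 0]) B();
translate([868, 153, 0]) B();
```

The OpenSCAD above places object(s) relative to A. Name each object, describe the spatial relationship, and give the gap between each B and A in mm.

A is a table. B is a stool. Three stools sit around the table at the +y, −x, +x sides. The gap between each stool and the table is 170 mm.

Each stool's nearest face is 170 mm from the table's bounding box.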